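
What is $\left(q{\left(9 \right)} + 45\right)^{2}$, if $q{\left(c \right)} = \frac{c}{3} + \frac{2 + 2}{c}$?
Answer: $\frac{190096}{81} \approx 2346.9$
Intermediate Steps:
$q{\left(c \right)} = \frac{4}{c} + \frac{c}{3}$ ($q{\left(c \right)} = c \frac{1}{3} + \frac{4}{c} = \frac{c}{3} + \frac{4}{c} = \frac{4}{c} + \frac{c}{3}$)
$\left(q{\left(9 \right)} + 45\right)^{2} = \left(\left(\frac{4}{9} + \frac{1}{3} \cdot 9\right) + 45\right)^{2} = \left(\left(4 \cdot \frac{1}{9} + 3\right) + 45\right)^{2} = \left(\left(\frac{4}{9} + 3\right) + 45\right)^{2} = \left(\frac{31}{9} + 45\right)^{2} = \left(\frac{436}{9}\right)^{2} = \frac{190096}{81}$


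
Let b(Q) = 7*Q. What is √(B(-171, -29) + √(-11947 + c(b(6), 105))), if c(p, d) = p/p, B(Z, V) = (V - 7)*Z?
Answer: √(6156 + I*√11946) ≈ 78.463 + 0.6965*I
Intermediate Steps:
B(Z, V) = Z*(-7 + V) (B(Z, V) = (-7 + V)*Z = Z*(-7 + V))
c(p, d) = 1
√(B(-171, -29) + √(-11947 + c(b(6), 105))) = √(-171*(-7 - 29) + √(-11947 + 1)) = √(-171*(-36) + √(-11946)) = √(6156 + I*√11946)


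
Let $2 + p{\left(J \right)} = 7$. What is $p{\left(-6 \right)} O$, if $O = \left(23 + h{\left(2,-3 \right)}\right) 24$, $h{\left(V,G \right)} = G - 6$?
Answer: $1680$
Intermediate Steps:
$p{\left(J \right)} = 5$ ($p{\left(J \right)} = -2 + 7 = 5$)
$h{\left(V,G \right)} = -6 + G$ ($h{\left(V,G \right)} = G - 6 = -6 + G$)
$O = 336$ ($O = \left(23 - 9\right) 24 = 14 \cdot 24 = 336$)
$p{\left(-6 \right)} O = 5 \cdot 336 = 1680$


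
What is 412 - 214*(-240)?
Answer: 51772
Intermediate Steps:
412 - 214*(-240) = 412 + 51360 = 51772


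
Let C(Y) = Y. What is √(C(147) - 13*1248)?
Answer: I*√16077 ≈ 126.8*I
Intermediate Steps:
√(C(147) - 13*1248) = √(147 - 13*1248) = √(147 - 16224) = √(-16077) = I*√16077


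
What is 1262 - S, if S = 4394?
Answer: -3132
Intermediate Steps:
1262 - S = 1262 - 1*4394 = 1262 - 4394 = -3132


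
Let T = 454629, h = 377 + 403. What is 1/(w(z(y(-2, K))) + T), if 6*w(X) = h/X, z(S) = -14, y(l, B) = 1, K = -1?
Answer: 7/3182338 ≈ 2.1996e-6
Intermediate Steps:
h = 780
w(X) = 130/X (w(X) = (780/X)/6 = 130/X)
1/(w(z(y(-2, K))) + T) = 1/(130/(-14) + 454629) = 1/(130*(-1/14) + 454629) = 1/(-65/7 + 454629) = 1/(3182338/7) = 7/3182338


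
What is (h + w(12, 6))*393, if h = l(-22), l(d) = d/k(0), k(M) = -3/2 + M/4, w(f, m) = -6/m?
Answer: 5371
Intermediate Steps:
k(M) = -3/2 + M/4 (k(M) = -3*½ + M*(¼) = -3/2 + M/4)
l(d) = -2*d/3 (l(d) = d/(-3/2 + (¼)*0) = d/(-3/2 + 0) = d/(-3/2) = d*(-⅔) = -2*d/3)
h = 44/3 (h = -⅔*(-22) = 44/3 ≈ 14.667)
(h + w(12, 6))*393 = (44/3 - 6/6)*393 = (44/3 - 6*⅙)*393 = (44/3 - 1)*393 = (41/3)*393 = 5371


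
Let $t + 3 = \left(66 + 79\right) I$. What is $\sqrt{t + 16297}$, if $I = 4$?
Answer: $\sqrt{16874} \approx 129.9$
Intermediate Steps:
$t = 577$ ($t = -3 + \left(66 + 79\right) 4 = -3 + 145 \cdot 4 = -3 + 580 = 577$)
$\sqrt{t + 16297} = \sqrt{577 + 16297} = \sqrt{16874}$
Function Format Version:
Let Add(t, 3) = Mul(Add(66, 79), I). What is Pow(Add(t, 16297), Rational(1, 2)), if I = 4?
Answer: Pow(16874, Rational(1, 2)) ≈ 129.90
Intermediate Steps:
t = 577 (t = Add(-3, Mul(Add(66, 79), 4)) = Add(-3, Mul(145, 4)) = Add(-3, 580) = 577)
Pow(Add(t, 16297), Rational(1, 2)) = Pow(Add(577, 16297), Rational(1, 2)) = Pow(16874, Rational(1, 2))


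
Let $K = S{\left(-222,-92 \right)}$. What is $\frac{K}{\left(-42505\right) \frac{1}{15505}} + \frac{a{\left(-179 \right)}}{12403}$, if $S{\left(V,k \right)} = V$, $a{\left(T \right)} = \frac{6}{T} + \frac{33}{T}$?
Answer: $\frac{1528390822275}{18873384637} \approx 80.981$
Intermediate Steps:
$a{\left(T \right)} = \frac{39}{T}$
$K = -222$
$\frac{K}{\left(-42505\right) \frac{1}{15505}} + \frac{a{\left(-179 \right)}}{12403} = - \frac{222}{\left(-42505\right) \frac{1}{15505}} + \frac{39 \frac{1}{-179}}{12403} = - \frac{222}{\left(-42505\right) \frac{1}{15505}} + 39 \left(- \frac{1}{179}\right) \frac{1}{12403} = - \frac{222}{- \frac{8501}{3101}} - \frac{39}{2220137} = \left(-222\right) \left(- \frac{3101}{8501}\right) - \frac{39}{2220137} = \frac{688422}{8501} - \frac{39}{2220137} = \frac{1528390822275}{18873384637}$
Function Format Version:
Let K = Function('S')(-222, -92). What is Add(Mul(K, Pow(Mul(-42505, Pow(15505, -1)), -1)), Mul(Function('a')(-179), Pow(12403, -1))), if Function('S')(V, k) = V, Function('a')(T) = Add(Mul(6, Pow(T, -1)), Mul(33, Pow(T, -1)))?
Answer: Rational(1528390822275, 18873384637) ≈ 80.981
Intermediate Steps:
Function('a')(T) = Mul(39, Pow(T, -1))
K = -222
Add(Mul(K, Pow(Mul(-42505, Pow(15505, -1)), -1)), Mul(Function('a')(-179), Pow(12403, -1))) = Add(Mul(-222, Pow(Mul(-42505, Pow(15505, -1)), -1)), Mul(Mul(39, Pow(-179, -1)), Pow(12403, -1))) = Add(Mul(-222, Pow(Mul(-42505, Rational(1, 15505)), -1)), Mul(Mul(39, Rational(-1, 179)), Rational(1, 12403))) = Add(Mul(-222, Pow(Rational(-8501, 3101), -1)), Mul(Rational(-39, 179), Rational(1, 12403))) = Add(Mul(-222, Rational(-3101, 8501)), Rational(-39, 2220137)) = Add(Rational(688422, 8501), Rational(-39, 2220137)) = Rational(1528390822275, 18873384637)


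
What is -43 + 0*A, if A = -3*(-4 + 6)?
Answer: -43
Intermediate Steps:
A = -6 (A = -3*2 = -6)
-43 + 0*A = -43 + 0*(-6) = -43 + 0 = -43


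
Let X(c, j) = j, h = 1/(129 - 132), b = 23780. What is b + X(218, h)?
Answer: 71339/3 ≈ 23780.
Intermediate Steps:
h = -⅓ (h = 1/(-3) = -⅓ ≈ -0.33333)
b + X(218, h) = 23780 - ⅓ = 71339/3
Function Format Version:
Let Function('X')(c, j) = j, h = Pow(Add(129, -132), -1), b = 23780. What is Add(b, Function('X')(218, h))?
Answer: Rational(71339, 3) ≈ 23780.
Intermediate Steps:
h = Rational(-1, 3) (h = Pow(-3, -1) = Rational(-1, 3) ≈ -0.33333)
Add(b, Function('X')(218, h)) = Add(23780, Rational(-1, 3)) = Rational(71339, 3)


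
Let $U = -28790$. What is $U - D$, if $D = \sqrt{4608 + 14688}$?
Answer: $-28790 - 12 \sqrt{134} \approx -28929.0$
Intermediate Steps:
$D = 12 \sqrt{134}$ ($D = \sqrt{19296} = 12 \sqrt{134} \approx 138.91$)
$U - D = -28790 - 12 \sqrt{134}$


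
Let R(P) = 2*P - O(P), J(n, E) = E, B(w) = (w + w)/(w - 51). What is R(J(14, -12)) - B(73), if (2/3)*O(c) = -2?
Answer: -304/11 ≈ -27.636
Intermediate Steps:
O(c) = -3 (O(c) = (3/2)*(-2) = -3)
B(w) = 2*w/(-51 + w) (B(w) = (2*w)/(-51 + w) = 2*w/(-51 + w))
R(P) = 3 + 2*P (R(P) = 2*P - 1*(-3) = 2*P + 3 = 3 + 2*P)
R(J(14, -12)) - B(73) = (3 + 2*(-12)) - 2*73/(-51 + 73) = (3 - 24) - 2*73/22 = -21 - 2*73/22 = -21 - 1*73/11 = -21 - 73/11 = -304/11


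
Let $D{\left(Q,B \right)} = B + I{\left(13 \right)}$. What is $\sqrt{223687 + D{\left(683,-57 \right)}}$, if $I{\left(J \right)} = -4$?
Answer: $\sqrt{223626} \approx 472.89$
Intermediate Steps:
$D{\left(Q,B \right)} = -4 + B$ ($D{\left(Q,B \right)} = B - 4 = -4 + B$)
$\sqrt{223687 + D{\left(683,-57 \right)}} = \sqrt{223687 - 61} = \sqrt{223626}$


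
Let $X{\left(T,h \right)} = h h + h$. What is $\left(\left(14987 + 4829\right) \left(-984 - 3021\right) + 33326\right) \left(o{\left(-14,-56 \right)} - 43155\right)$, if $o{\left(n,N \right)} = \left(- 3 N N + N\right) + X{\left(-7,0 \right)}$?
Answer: $4174252325726$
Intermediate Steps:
$X{\left(T,h \right)} = h + h^{2}$ ($X{\left(T,h \right)} = h^{2} + h = h + h^{2}$)
$o{\left(n,N \right)} = N - 3 N^{2}$ ($o{\left(n,N \right)} = \left(- 3 N N + N\right) + 0 \left(1 + 0\right) = \left(- 3 N^{2} + N\right) + 0 \cdot 1 = \left(N - 3 N^{2}\right) + 0 = N - 3 N^{2}$)
$\left(\left(14987 + 4829\right) \left(-984 - 3021\right) + 33326\right) \left(o{\left(-14,-56 \right)} - 43155\right) = \left(\left(14987 + 4829\right) \left(-984 - 3021\right) + 33326\right) \left(- 56 \left(1 - -168\right) - 43155\right) = \left(19816 \left(-4005\right) + 33326\right) \left(- 56 \left(1 + 168\right) - 43155\right) = \left(-79363080 + 33326\right) \left(\left(-56\right) 169 - 43155\right) = - 79329754 \left(-9464 - 43155\right) = \left(-79329754\right) \left(-52619\right) = 4174252325726$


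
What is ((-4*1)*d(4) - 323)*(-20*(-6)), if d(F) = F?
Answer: -40680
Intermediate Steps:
((-4*1)*d(4) - 323)*(-20*(-6)) = (-4*1*4 - 323)*(-20*(-6)) = (-4*4 - 323)*120 = (-16 - 323)*120 = -339*120 = -40680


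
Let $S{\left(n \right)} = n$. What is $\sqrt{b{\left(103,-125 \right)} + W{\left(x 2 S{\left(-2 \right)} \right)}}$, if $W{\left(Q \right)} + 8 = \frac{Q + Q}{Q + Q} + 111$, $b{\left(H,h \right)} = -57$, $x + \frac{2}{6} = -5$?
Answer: $\sqrt{47} \approx 6.8557$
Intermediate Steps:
$x = - \frac{16}{3}$ ($x = - \frac{1}{3} - 5 = - \frac{16}{3} \approx -5.3333$)
$W{\left(Q \right)} = 104$ ($W{\left(Q \right)} = -8 + \left(\frac{Q + Q}{Q + Q} + 111\right) = -8 + \left(\frac{2 Q}{2 Q} + 111\right) = -8 + \left(2 Q \frac{1}{2 Q} + 111\right) = -8 + \left(1 + 111\right) = -8 + 112 = 104$)
$\sqrt{b{\left(103,-125 \right)} + W{\left(x 2 S{\left(-2 \right)} \right)}} = \sqrt{-57 + 104} = \sqrt{47}$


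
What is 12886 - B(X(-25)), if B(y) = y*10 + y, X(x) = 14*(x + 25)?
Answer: 12886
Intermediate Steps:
X(x) = 350 + 14*x (X(x) = 14*(25 + x) = 350 + 14*x)
B(y) = 11*y (B(y) = 10*y + y = 11*y)
12886 - B(X(-25)) = 12886 - 11*(350 + 14*(-25)) = 12886 - 11*(350 - 350) = 12886 - 11*0 = 12886 - 1*0 = 12886 + 0 = 12886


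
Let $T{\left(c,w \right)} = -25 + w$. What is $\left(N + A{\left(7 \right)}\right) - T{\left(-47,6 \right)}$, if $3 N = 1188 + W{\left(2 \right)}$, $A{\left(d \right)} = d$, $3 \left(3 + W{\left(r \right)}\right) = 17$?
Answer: $\frac{3806}{9} \approx 422.89$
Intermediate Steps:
$W{\left(r \right)} = \frac{8}{3}$ ($W{\left(r \right)} = -3 + \frac{1}{3} \cdot 17 = -3 + \frac{17}{3} = \frac{8}{3}$)
$N = \frac{3572}{9}$ ($N = \frac{1188 + \frac{8}{3}}{3} = \frac{1}{3} \cdot \frac{3572}{3} = \frac{3572}{9} \approx 396.89$)
$\left(N + A{\left(7 \right)}\right) - T{\left(-47,6 \right)} = \left(\frac{3572}{9} + 7\right) - \left(-25 + 6\right) = \frac{3635}{9} - -19 = \frac{3635}{9} + 19 = \frac{3806}{9}$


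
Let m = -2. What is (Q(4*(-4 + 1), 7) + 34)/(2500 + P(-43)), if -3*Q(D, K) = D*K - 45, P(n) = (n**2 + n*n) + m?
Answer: 77/6196 ≈ 0.012427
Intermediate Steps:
P(n) = -2 + 2*n**2 (P(n) = (n**2 + n*n) - 2 = (n**2 + n**2) - 2 = 2*n**2 - 2 = -2 + 2*n**2)
Q(D, K) = 15 - D*K/3 (Q(D, K) = -(D*K - 45)/3 = -(-45 + D*K)/3 = 15 - D*K/3)
(Q(4*(-4 + 1), 7) + 34)/(2500 + P(-43)) = ((15 - 1/3*4*(-4 + 1)*7) + 34)/(2500 + (-2 + 2*(-43)**2)) = ((15 - 1/3*4*(-3)*7) + 34)/(2500 + (-2 + 2*1849)) = ((15 - 1/3*(-12)*7) + 34)/(2500 + (-2 + 3698)) = ((15 + 28) + 34)/(2500 + 3696) = (43 + 34)/6196 = 77*(1/6196) = 77/6196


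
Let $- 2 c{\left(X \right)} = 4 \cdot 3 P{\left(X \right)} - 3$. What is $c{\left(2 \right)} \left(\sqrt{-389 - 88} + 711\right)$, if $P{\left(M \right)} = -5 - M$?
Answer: $\frac{61857}{2} + \frac{261 i \sqrt{53}}{2} \approx 30929.0 + 950.05 i$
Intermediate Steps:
$c{\left(X \right)} = \frac{63}{2} + 6 X$ ($c{\left(X \right)} = - \frac{4 \cdot 3 \left(-5 - X\right) - 3}{2} = - \frac{12 \left(-5 - X\right) - 3}{2} = - \frac{\left(-60 - 12 X\right) - 3}{2} = - \frac{-63 - 12 X}{2} = \frac{63}{2} + 6 X$)
$c{\left(2 \right)} \left(\sqrt{-389 - 88} + 711\right) = \left(\frac{63}{2} + 6 \cdot 2\right) \left(\sqrt{-389 - 88} + 711\right) = \left(\frac{63}{2} + 12\right) \left(\sqrt{-477} + 711\right) = \frac{87 \left(3 i \sqrt{53} + 711\right)}{2} = \frac{87 \left(711 + 3 i \sqrt{53}\right)}{2} = \frac{61857}{2} + \frac{261 i \sqrt{53}}{2}$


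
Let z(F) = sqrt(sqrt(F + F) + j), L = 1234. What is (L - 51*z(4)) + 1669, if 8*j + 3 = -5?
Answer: 2903 - 51*sqrt(-1 + 2*sqrt(2)) ≈ 2834.0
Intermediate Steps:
j = -1 (j = -3/8 + (1/8)*(-5) = -3/8 - 5/8 = -1)
z(F) = sqrt(-1 + sqrt(2)*sqrt(F)) (z(F) = sqrt(sqrt(F + F) - 1) = sqrt(sqrt(2*F) - 1) = sqrt(sqrt(2)*sqrt(F) - 1) = sqrt(-1 + sqrt(2)*sqrt(F)))
(L - 51*z(4)) + 1669 = (1234 - 51*sqrt(-1 + sqrt(2)*sqrt(4))) + 1669 = (1234 - 51*sqrt(-1 + sqrt(2)*2)) + 1669 = (1234 - 51*sqrt(-1 + 2*sqrt(2))) + 1669 = 2903 - 51*sqrt(-1 + 2*sqrt(2))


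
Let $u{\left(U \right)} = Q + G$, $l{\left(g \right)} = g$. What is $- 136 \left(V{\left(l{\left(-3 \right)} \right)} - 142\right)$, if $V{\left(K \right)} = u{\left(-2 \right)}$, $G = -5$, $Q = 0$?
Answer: $19992$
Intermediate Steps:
$u{\left(U \right)} = -5$ ($u{\left(U \right)} = 0 - 5 = -5$)
$V{\left(K \right)} = -5$
$- 136 \left(V{\left(l{\left(-3 \right)} \right)} - 142\right) = - 136 \left(-5 - 142\right) = \left(-136\right) \left(-147\right) = 19992$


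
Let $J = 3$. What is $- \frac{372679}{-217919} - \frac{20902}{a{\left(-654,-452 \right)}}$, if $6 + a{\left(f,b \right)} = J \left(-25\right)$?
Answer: $\frac{4585129937}{17651439} \approx 259.76$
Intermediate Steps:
$a{\left(f,b \right)} = -81$ ($a{\left(f,b \right)} = -6 + 3 \left(-25\right) = -6 - 75 = -81$)
$- \frac{372679}{-217919} - \frac{20902}{a{\left(-654,-452 \right)}} = - \frac{372679}{-217919} - \frac{20902}{-81} = \left(-372679\right) \left(- \frac{1}{217919}\right) - - \frac{20902}{81} = \frac{372679}{217919} + \frac{20902}{81} = \frac{4585129937}{17651439}$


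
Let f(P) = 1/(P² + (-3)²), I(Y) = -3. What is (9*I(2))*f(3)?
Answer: -3/2 ≈ -1.5000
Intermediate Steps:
f(P) = 1/(9 + P²) (f(P) = 1/(P² + 9) = 1/(9 + P²))
(9*I(2))*f(3) = (9*(-3))/(9 + 3²) = -27/(9 + 9) = -27/18 = -27*1/18 = -3/2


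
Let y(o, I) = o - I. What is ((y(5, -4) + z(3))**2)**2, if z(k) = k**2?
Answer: 104976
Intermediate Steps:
((y(5, -4) + z(3))**2)**2 = (((5 - 1*(-4)) + 3**2)**2)**2 = (((5 + 4) + 9)**2)**2 = ((9 + 9)**2)**2 = (18**2)**2 = 324**2 = 104976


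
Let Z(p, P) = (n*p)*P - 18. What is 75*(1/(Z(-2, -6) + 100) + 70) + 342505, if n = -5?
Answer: 7650685/22 ≈ 3.4776e+5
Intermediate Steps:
Z(p, P) = -18 - 5*P*p (Z(p, P) = (-5*p)*P - 18 = -5*P*p - 18 = -18 - 5*P*p)
75*(1/(Z(-2, -6) + 100) + 70) + 342505 = 75*(1/((-18 - 5*(-6)*(-2)) + 100) + 70) + 342505 = 75*(1/((-18 - 60) + 100) + 70) + 342505 = 75*(1/(-78 + 100) + 70) + 342505 = 75*(1/22 + 70) + 342505 = 75*(1541/22) + 342505 = 115575/22 + 342505 = 7650685/22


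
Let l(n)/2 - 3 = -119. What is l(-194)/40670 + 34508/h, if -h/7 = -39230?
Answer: 9569506/79774205 ≈ 0.11996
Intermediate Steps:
h = 274610 (h = -7*(-39230) = 274610)
l(n) = -232 (l(n) = 6 + 2*(-119) = 6 - 238 = -232)
l(-194)/40670 + 34508/h = -232/40670 + 34508/274610 = -232*1/40670 + 34508*(1/274610) = -116/20335 + 17254/137305 = 9569506/79774205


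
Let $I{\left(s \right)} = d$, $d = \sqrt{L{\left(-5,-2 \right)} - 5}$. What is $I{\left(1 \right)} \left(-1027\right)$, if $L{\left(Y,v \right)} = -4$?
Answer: $- 3081 i \approx - 3081.0 i$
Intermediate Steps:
$d = 3 i$ ($d = \sqrt{-4 - 5} = \sqrt{-9} = 3 i \approx 3.0 i$)
$I{\left(s \right)} = 3 i$
$I{\left(1 \right)} \left(-1027\right) = 3 i \left(-1027\right) = - 3081 i$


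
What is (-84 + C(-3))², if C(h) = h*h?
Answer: 5625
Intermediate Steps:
C(h) = h²
(-84 + C(-3))² = (-84 + (-3)²)² = (-84 + 9)² = (-75)² = 5625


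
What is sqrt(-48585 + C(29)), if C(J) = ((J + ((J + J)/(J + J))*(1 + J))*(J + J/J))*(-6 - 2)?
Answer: I*sqrt(62745) ≈ 250.49*I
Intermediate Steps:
C(J) = -8*(1 + J)*(1 + 2*J) (C(J) = ((J + ((2*J)/((2*J)))*(1 + J))*(J + 1))*(-8) = ((J + ((2*J)*(1/(2*J)))*(1 + J))*(1 + J))*(-8) = ((J + 1*(1 + J))*(1 + J))*(-8) = ((J + (1 + J))*(1 + J))*(-8) = ((1 + 2*J)*(1 + J))*(-8) = ((1 + J)*(1 + 2*J))*(-8) = -8*(1 + J)*(1 + 2*J))
sqrt(-48585 + C(29)) = sqrt(-48585 + (-8 - 24*29 - 16*29**2)) = sqrt(-48585 + (-8 - 696 - 16*841)) = sqrt(-48585 + (-8 - 696 - 13456)) = sqrt(-48585 - 14160) = sqrt(-62745) = I*sqrt(62745)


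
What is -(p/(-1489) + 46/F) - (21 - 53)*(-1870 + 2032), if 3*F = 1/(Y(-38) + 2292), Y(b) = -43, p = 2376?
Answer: -454407666/1489 ≈ -3.0518e+5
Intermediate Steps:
F = 1/6747 (F = 1/(3*(-43 + 2292)) = (1/3)/2249 = (1/3)*(1/2249) = 1/6747 ≈ 0.00014821)
-(p/(-1489) + 46/F) - (21 - 53)*(-1870 + 2032) = -(2376/(-1489) + 46/(1/6747)) - (21 - 53)*(-1870 + 2032) = -(2376*(-1/1489) + 46*6747) - (-32)*162 = -(-2376/1489 + 310362) - 1*(-5184) = -1*462126642/1489 + 5184 = -462126642/1489 + 5184 = -454407666/1489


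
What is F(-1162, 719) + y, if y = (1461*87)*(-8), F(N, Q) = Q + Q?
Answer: -1015418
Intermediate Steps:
F(N, Q) = 2*Q
y = -1016856 (y = 127107*(-8) = -1016856)
F(-1162, 719) + y = 2*719 - 1016856 = 1438 - 1016856 = -1015418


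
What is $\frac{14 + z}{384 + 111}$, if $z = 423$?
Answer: $\frac{437}{495} \approx 0.88283$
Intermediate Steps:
$\frac{14 + z}{384 + 111} = \frac{14 + 423}{384 + 111} = \frac{437}{495}$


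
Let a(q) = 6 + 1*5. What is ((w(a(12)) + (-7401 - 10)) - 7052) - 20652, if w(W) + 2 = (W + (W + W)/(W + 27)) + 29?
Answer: -666452/19 ≈ -35076.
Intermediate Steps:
a(q) = 11 (a(q) = 6 + 5 = 11)
w(W) = 27 + W + 2*W/(27 + W) (w(W) = -2 + ((W + (W + W)/(W + 27)) + 29) = -2 + ((W + (2*W)/(27 + W)) + 29) = -2 + ((W + 2*W/(27 + W)) + 29) = -2 + (29 + W + 2*W/(27 + W)) = 27 + W + 2*W/(27 + W))
((w(a(12)) + (-7401 - 10)) - 7052) - 20652 = (((729 + 11² + 56*11)/(27 + 11) + (-7401 - 10)) - 7052) - 20652 = (((729 + 121 + 616)/38 - 7411) - 7052) - 20652 = (((1/38)*1466 - 7411) - 7052) - 20652 = ((733/19 - 7411) - 7052) - 20652 = (-140076/19 - 7052) - 20652 = -274064/19 - 20652 = -666452/19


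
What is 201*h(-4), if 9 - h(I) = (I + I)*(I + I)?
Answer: -11055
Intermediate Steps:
h(I) = 9 - 4*I**2 (h(I) = 9 - (I + I)*(I + I) = 9 - 2*I*2*I = 9 - 4*I**2)
201*h(-4) = 201*(9 - 4*(-4)**2) = 201*(9 - 4*16) = 201*(9 - 64) = 201*(-55) = -11055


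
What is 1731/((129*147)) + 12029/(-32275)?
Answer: -57412634/204010275 ≈ -0.28142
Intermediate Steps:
1731/((129*147)) + 12029/(-32275) = 1731/18963 + 12029*(-1/32275) = 1731*(1/18963) - 12029/32275 = 577/6321 - 12029/32275 = -57412634/204010275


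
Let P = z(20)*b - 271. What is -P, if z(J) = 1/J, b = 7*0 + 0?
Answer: 271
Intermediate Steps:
b = 0 (b = 0 + 0 = 0)
P = -271 (P = 0/20 - 271 = (1/20)*0 - 271 = 0 - 271 = -271)
-P = -1*(-271) = 271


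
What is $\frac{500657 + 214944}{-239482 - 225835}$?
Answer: $- \frac{715601}{465317} \approx -1.5379$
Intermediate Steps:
$\frac{500657 + 214944}{-239482 - 225835} = \frac{715601}{-465317} = 715601 \left(- \frac{1}{465317}\right) = - \frac{715601}{465317}$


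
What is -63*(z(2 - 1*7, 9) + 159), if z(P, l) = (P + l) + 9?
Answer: -10836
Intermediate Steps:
z(P, l) = 9 + P + l
-63*(z(2 - 1*7, 9) + 159) = -63*((9 + (2 - 1*7) + 9) + 159) = -63*((9 + (2 - 7) + 9) + 159) = -63*((9 - 5 + 9) + 159) = -63*(13 + 159) = -63*172 = -10836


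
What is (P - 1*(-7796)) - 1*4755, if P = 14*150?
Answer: 5141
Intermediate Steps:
P = 2100
(P - 1*(-7796)) - 1*4755 = (2100 - 1*(-7796)) - 1*4755 = (2100 + 7796) - 4755 = 9896 - 4755 = 5141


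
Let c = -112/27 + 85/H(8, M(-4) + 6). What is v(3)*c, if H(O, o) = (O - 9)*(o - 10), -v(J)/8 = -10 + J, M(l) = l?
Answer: 9793/27 ≈ 362.70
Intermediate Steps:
v(J) = 80 - 8*J (v(J) = -8*(-10 + J) = 80 - 8*J)
H(O, o) = (-10 + o)*(-9 + O) (H(O, o) = (-9 + O)*(-10 + o) = (-10 + o)*(-9 + O))
c = 1399/216 (c = -112/27 + 85/(90 - 10*8 - 9*(-4 + 6) + 8*(-4 + 6)) = -112*1/27 + 85/(90 - 80 - 9*2 + 8*2) = -112/27 + 85/(90 - 80 - 18 + 16) = -112/27 + 85/8 = 1399/216 ≈ 6.4769)
v(3)*c = (80 - 8*3)*(1399/216) = (80 - 24)*(1399/216) = 56*(1399/216) = 9793/27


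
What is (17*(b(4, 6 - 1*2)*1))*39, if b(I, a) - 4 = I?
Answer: 5304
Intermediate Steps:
b(I, a) = 4 + I
(17*(b(4, 6 - 1*2)*1))*39 = (17*((4 + 4)*1))*39 = (17*(8*1))*39 = (17*8)*39 = 136*39 = 5304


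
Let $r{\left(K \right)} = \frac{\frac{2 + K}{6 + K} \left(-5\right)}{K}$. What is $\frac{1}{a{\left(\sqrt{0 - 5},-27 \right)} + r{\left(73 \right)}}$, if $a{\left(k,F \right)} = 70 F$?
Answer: $- \frac{5767}{10900005} \approx -0.00052908$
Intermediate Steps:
$r{\left(K \right)} = - \frac{5 \left(2 + K\right)}{K \left(6 + K\right)}$ ($r{\left(K \right)} = \frac{\frac{2 + K}{6 + K} \left(-5\right)}{K} = \frac{\left(-5\right) \frac{1}{6 + K} \left(2 + K\right)}{K} = - \frac{5 \left(2 + K\right)}{K \left(6 + K\right)}$)
$\frac{1}{a{\left(\sqrt{0 - 5},-27 \right)} + r{\left(73 \right)}} = \frac{1}{70 \left(-27\right) + \frac{5 \left(-2 - 73\right)}{73 \left(6 + 73\right)}} = \frac{1}{-1890 + 5 \cdot \frac{1}{73} \cdot \frac{1}{79} \left(-2 - 73\right)} = \frac{1}{-1890 + 5 \cdot \frac{1}{73} \cdot \frac{1}{79} \left(-75\right)} = \frac{1}{-1890 - \frac{375}{5767}} = \frac{1}{- \frac{10900005}{5767}} = - \frac{5767}{10900005}$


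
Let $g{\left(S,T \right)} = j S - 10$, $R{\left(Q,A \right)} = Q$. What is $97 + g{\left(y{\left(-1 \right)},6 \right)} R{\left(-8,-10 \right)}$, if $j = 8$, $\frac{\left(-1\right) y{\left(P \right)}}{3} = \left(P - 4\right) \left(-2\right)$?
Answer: $2097$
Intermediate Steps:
$y{\left(P \right)} = -24 + 6 P$ ($y{\left(P \right)} = - 3 \left(P - 4\right) \left(-2\right) = - 3 \left(-4 + P\right) \left(-2\right) = - 3 \left(8 - 2 P\right) = -24 + 6 P$)
$g{\left(S,T \right)} = -10 + 8 S$ ($g{\left(S,T \right)} = 8 S - 10 = -10 + 8 S$)
$97 + g{\left(y{\left(-1 \right)},6 \right)} R{\left(-8,-10 \right)} = 97 + \left(-10 + 8 \left(-24 + 6 \left(-1\right)\right)\right) \left(-8\right) = 97 + \left(-10 + 8 \left(-24 - 6\right)\right) \left(-8\right) = 97 + \left(-10 + 8 \left(-30\right)\right) \left(-8\right) = 97 + \left(-10 - 240\right) \left(-8\right) = 97 - -2000 = 97 + 2000 = 2097$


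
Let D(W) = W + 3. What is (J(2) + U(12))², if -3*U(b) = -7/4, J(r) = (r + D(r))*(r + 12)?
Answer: 1399489/144 ≈ 9718.7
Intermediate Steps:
D(W) = 3 + W
J(r) = (3 + 2*r)*(12 + r) (J(r) = (r + (3 + r))*(r + 12) = (3 + 2*r)*(12 + r))
U(b) = 7/12 (U(b) = -(-7)/(3*4) = -⅓*(-7/4) = 7/12)
(J(2) + U(12))² = ((36 + 2*2² + 27*2) + 7/12)² = ((36 + 2*4 + 54) + 7/12)² = ((36 + 8 + 54) + 7/12)² = (98 + 7/12)² = (1183/12)² = 1399489/144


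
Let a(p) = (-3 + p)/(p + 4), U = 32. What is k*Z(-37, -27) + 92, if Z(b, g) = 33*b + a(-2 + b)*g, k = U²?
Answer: -6416948/5 ≈ -1.2834e+6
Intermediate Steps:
a(p) = (-3 + p)/(4 + p)
k = 1024 (k = 32² = 1024)
Z(b, g) = 33*b + g*(-5 + b)/(2 + b) (Z(b, g) = 33*b + ((-3 + (-2 + b))/(4 + (-2 + b)))*g = 33*b + ((-5 + b)/(2 + b))*g = 33*b + g*(-5 + b)/(2 + b))
k*Z(-37, -27) + 92 = 1024*((-27*(-5 - 37) + 33*(-37)*(2 - 37))/(2 - 37)) + 92 = 1024*((-27*(-42) + 33*(-37)*(-35))/(-35)) + 92 = 1024*(-(1134 + 42735)/35) + 92 = 1024*(-1/35*43869) + 92 = 1024*(-6267/5) + 92 = -6417408/5 + 92 = -6416948/5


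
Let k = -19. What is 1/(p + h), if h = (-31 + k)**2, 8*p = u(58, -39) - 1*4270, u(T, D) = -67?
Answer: 8/15663 ≈ 0.00051076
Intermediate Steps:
p = -4337/8 (p = (-67 - 1*4270)/8 = (-67 - 4270)/8 = (1/8)*(-4337) = -4337/8 ≈ -542.13)
h = 2500 (h = (-31 - 19)**2 = (-50)**2 = 2500)
1/(p + h) = 1/(-4337/8 + 2500) = 1/(15663/8) = 8/15663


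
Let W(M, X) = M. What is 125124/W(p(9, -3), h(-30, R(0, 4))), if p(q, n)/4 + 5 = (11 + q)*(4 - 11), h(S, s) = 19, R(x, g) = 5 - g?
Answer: -31281/145 ≈ -215.73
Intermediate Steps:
p(q, n) = -328 - 28*q (p(q, n) = -20 + 4*((11 + q)*(4 - 11)) = -20 + 4*((11 + q)*(-7)) = -20 + 4*(-77 - 7*q) = -20 + (-308 - 28*q) = -328 - 28*q)
125124/W(p(9, -3), h(-30, R(0, 4))) = 125124/(-328 - 28*9) = 125124/(-328 - 252) = 125124/(-580) = 125124*(-1/580) = -31281/145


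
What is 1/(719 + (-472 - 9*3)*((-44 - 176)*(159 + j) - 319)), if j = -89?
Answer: 1/7844500 ≈ 1.2748e-7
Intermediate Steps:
1/(719 + (-472 - 9*3)*((-44 - 176)*(159 + j) - 319)) = 1/(719 + (-472 - 9*3)*((-44 - 176)*(159 - 89) - 319)) = 1/(719 + (-472 - 27)*(-220*70 - 319)) = 1/(719 - 499*(-15400 - 319)) = 1/(719 - 499*(-15719)) = 1/(719 + 7843781) = 1/7844500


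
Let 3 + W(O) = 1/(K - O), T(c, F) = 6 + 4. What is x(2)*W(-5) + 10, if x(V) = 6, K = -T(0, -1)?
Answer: -46/5 ≈ -9.2000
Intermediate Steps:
T(c, F) = 10
K = -10 (K = -1*10 = -10)
W(O) = -3 + 1/(-10 - O)
x(2)*W(-5) + 10 = 6*((-31 - 3*(-5))/(10 - 5)) + 10 = 6*((-31 + 15)/5) + 10 = 6*((1/5)*(-16)) + 10 = 6*(-16/5) + 10 = -96/5 + 10 = -46/5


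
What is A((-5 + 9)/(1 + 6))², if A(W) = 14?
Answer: 196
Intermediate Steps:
A((-5 + 9)/(1 + 6))² = 14² = 196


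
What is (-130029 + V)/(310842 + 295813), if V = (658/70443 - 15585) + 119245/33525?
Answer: -1091662951451/4548182233275 ≈ -0.24002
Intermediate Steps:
V = -817714189142/52480035 (V = (658*(1/70443) - 15585) + 119245*(1/33525) = (658/70443 - 15585) + 23849/6705 = -1097853497/70443 + 23849/6705 = -817714189142/52480035 ≈ -15581.)
(-130029 + V)/(310842 + 295813) = (-130029 - 817714189142/52480035)/(310842 + 295813) = -7641640660157/52480035/606655 = -7641640660157/52480035*1/606655 = -1091662951451/4548182233275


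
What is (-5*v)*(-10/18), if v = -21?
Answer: -175/3 ≈ -58.333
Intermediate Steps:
(-5*v)*(-10/18) = (-5*(-21))*(-10/18) = 105*(-10*1/18) = 105*(-5/9) = -175/3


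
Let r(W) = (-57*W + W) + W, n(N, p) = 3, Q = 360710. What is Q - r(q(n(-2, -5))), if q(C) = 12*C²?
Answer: 366650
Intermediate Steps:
r(W) = -55*W (r(W) = -56*W + W = -55*W)
Q - r(q(n(-2, -5))) = 360710 - (-55)*12*3² = 360710 - (-55)*12*9 = 360710 - (-55)*108 = 360710 - 1*(-5940) = 360710 + 5940 = 366650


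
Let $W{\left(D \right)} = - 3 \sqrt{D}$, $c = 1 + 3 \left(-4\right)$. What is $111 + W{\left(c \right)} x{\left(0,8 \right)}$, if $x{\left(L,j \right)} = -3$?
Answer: $111 + 9 i \sqrt{11} \approx 111.0 + 29.85 i$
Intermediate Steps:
$c = -11$ ($c = 1 - 12 = -11$)
$111 + W{\left(c \right)} x{\left(0,8 \right)} = 111 + - 3 \sqrt{-11} \left(-3\right) = 111 + - 3 i \sqrt{11} \left(-3\right) = 111 + 9 i \sqrt{11}$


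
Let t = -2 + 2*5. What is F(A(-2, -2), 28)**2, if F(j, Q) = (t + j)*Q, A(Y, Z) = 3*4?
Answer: 313600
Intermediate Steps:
t = 8 (t = -2 + 10 = 8)
A(Y, Z) = 12
F(j, Q) = Q*(8 + j) (F(j, Q) = (8 + j)*Q = Q*(8 + j))
F(A(-2, -2), 28)**2 = (28*(8 + 12))**2 = (28*20)**2 = 560**2 = 313600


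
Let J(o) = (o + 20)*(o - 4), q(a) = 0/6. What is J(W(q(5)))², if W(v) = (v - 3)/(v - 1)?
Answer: 529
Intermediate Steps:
q(a) = 0 (q(a) = 0*(⅙) = 0)
W(v) = (-3 + v)/(-1 + v)
J(o) = (-4 + o)*(20 + o) (J(o) = (20 + o)*(-4 + o) = (-4 + o)*(20 + o))
J(W(q(5)))² = (-80 + ((-3 + 0)/(-1 + 0))² + 16*((-3 + 0)/(-1 + 0)))² = (-80 + (-3/(-1))² + 16*(-3/(-1)))² = (-80 + (-1*(-3))² + 16*(-1*(-3)))² = (-80 + 3² + 16*3)² = (-80 + 9 + 48)² = (-23)² = 529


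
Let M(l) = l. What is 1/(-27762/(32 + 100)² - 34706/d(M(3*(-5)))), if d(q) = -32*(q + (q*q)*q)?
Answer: -6563040/12556733 ≈ -0.52267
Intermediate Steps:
d(q) = -32*q - 32*q³ (d(q) = -32*(q + q²*q) = -32*(q + q³) = -32*q - 32*q³)
1/(-27762/(32 + 100)² - 34706/d(M(3*(-5)))) = 1/(-27762/(32 + 100)² - 34706*1/(480*(1 + (3*(-5))²))) = 1/(-27762/(132²) - 34706*1/(480*(1 + (-15)²))) = 1/(-27762/17424 - 34706*1/(480*(1 + 225))) = 1/(-27762*1/17424 - 34706/((-32*(-15)*226))) = 1/(-4627/2904 - 34706/108480) = 1/(-4627/2904 - 34706*1/108480) = 1/(-4627/2904 - 17353/54240) = 1/(-12556733/6563040) = -6563040/12556733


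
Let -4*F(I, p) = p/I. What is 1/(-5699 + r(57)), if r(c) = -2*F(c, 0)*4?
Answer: -1/5699 ≈ -0.00017547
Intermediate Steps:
F(I, p) = -p/(4*I)
r(c) = 0 (r(c) = -(-1)*0/(2*c)*4 = -2*0*4 = 0*4 = 0)
1/(-5699 + r(57)) = 1/(-5699 + 0) = 1/(-5699) = -1/5699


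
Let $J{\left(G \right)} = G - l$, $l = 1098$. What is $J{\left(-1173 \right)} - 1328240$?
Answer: $-1330511$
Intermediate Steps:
$J{\left(G \right)} = -1098 + G$ ($J{\left(G \right)} = G - 1098 = -1098 + G$)
$J{\left(-1173 \right)} - 1328240 = \left(-1098 - 1173\right) - 1328240 = -2271 - 1328240 = -1330511$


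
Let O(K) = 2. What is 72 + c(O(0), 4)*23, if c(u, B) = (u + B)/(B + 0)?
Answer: 213/2 ≈ 106.50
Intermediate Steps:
c(u, B) = (B + u)/B
72 + c(O(0), 4)*23 = 72 + ((4 + 2)/4)*23 = 72 + ((¼)*6)*23 = 72 + (3/2)*23 = 72 + 69/2 = 213/2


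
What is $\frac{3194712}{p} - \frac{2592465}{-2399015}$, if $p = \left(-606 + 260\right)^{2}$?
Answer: $\frac{398726077431}{14360023987} \approx 27.766$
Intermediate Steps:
$p = 119716$ ($p = \left(-346\right)^{2} = 119716$)
$\frac{3194712}{p} - \frac{2592465}{-2399015} = \frac{3194712}{119716} - \frac{2592465}{-2399015} = 3194712 \cdot \frac{1}{119716} - - \frac{518493}{479803} = \frac{798678}{29929} + \frac{518493}{479803} = \frac{398726077431}{14360023987}$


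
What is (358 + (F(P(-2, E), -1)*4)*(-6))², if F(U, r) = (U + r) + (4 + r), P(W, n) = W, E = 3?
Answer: 128164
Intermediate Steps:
F(U, r) = 4 + U + 2*r
(358 + (F(P(-2, E), -1)*4)*(-6))² = (358 + ((4 - 2 + 2*(-1))*4)*(-6))² = (358 + ((4 - 2 - 2)*4)*(-6))² = (358 + (0*4)*(-6))² = (358 + 0*(-6))² = (358 + 0)² = 358² = 128164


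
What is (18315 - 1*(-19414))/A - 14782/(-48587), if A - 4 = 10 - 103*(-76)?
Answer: 1949059367/381019254 ≈ 5.1154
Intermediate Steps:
A = 7842 (A = 4 + (10 - 103*(-76)) = 4 + (10 + 7828) = 4 + 7838 = 7842)
(18315 - 1*(-19414))/A - 14782/(-48587) = (18315 - 1*(-19414))/7842 - 14782/(-48587) = (18315 + 19414)*(1/7842) - 14782*(-1/48587) = 37729*(1/7842) + 14782/48587 = 37729/7842 + 14782/48587 = 1949059367/381019254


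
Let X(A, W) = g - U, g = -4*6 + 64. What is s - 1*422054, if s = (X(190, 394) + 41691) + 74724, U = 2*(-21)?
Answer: -305557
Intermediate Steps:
U = -42
g = 40 (g = -24 + 64 = 40)
X(A, W) = 82 (X(A, W) = 40 - 1*(-42) = 40 + 42 = 82)
s = 116497 (s = (82 + 41691) + 74724 = 41773 + 74724 = 116497)
s - 1*422054 = 116497 - 1*422054 = 116497 - 422054 = -305557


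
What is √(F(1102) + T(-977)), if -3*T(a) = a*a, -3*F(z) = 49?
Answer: I*√2863734/3 ≈ 564.09*I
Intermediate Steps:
F(z) = -49/3 (F(z) = -⅓*49 = -49/3)
T(a) = -a²/3 (T(a) = -a*a/3 = -a²/3)
√(F(1102) + T(-977)) = √(-49/3 - ⅓*(-977)²) = √(-49/3 - ⅓*954529) = √(-49/3 - 954529/3) = √(-954578/3) = I*√2863734/3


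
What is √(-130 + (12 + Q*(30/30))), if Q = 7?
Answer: I*√111 ≈ 10.536*I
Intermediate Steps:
√(-130 + (12 + Q*(30/30))) = √(-130 + (12 + 7*(30/30))) = √(-130 + (12 + 7*(30*(1/30)))) = √(-130 + (12 + 7*1)) = √(-130 + (12 + 7)) = √(-130 + 19) = √(-111) = I*√111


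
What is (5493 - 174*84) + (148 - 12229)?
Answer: -21204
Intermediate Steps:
(5493 - 174*84) + (148 - 12229) = (5493 - 14616) - 12081 = -9123 - 12081 = -21204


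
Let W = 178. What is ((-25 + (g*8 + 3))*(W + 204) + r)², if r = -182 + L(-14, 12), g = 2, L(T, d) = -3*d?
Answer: 6300100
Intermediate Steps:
r = -218 (r = -182 - 3*12 = -182 - 36 = -218)
((-25 + (g*8 + 3))*(W + 204) + r)² = ((-25 + (2*8 + 3))*(178 + 204) - 218)² = ((-25 + (16 + 3))*382 - 218)² = ((-25 + 19)*382 - 218)² = (-6*382 - 218)² = (-2292 - 218)² = (-2510)² = 6300100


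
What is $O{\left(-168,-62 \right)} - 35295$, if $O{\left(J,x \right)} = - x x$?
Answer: $-39139$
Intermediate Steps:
$O{\left(J,x \right)} = - x^{2}$
$O{\left(-168,-62 \right)} - 35295 = - \left(-62\right)^{2} - 35295 = \left(-1\right) 3844 - 35295 = -3844 - 35295 = -39139$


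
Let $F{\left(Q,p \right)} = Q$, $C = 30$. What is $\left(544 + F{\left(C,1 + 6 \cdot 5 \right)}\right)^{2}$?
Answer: $329476$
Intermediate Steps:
$\left(544 + F{\left(C,1 + 6 \cdot 5 \right)}\right)^{2} = \left(544 + 30\right)^{2} = 574^{2} = 329476$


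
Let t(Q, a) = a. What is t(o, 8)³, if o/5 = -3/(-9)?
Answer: 512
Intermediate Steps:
o = 5/3 (o = 5*(-3/(-9)) = 5*(-3*(-⅑)) = 5*(⅓) = 5/3 ≈ 1.6667)
t(o, 8)³ = 8³ = 512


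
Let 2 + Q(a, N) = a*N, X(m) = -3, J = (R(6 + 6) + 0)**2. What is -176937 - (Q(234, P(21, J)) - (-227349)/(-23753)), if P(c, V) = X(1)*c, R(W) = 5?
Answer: -3852342980/23753 ≈ -1.6218e+5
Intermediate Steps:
J = 25 (J = (5 + 0)**2 = 5**2 = 25)
P(c, V) = -3*c
Q(a, N) = -2 + N*a (Q(a, N) = -2 + a*N = -2 + N*a)
-176937 - (Q(234, P(21, J)) - (-227349)/(-23753)) = -176937 - ((-2 - 3*21*234) - (-227349)/(-23753)) = -176937 - ((-2 - 63*234) - (-227349)*(-1)/23753) = -176937 - ((-2 - 14742) - 1*227349/23753) = -176937 - (-14744 - 227349/23753) = -176937 - 1*(-350441581/23753) = -176937 + 350441581/23753 = -3852342980/23753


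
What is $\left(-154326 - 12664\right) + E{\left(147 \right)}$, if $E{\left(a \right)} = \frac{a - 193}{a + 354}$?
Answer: $- \frac{83662036}{501} \approx -1.6699 \cdot 10^{5}$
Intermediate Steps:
$E{\left(a \right)} = \frac{-193 + a}{354 + a}$
$\left(-154326 - 12664\right) + E{\left(147 \right)} = \left(-154326 - 12664\right) + \frac{-193 + 147}{354 + 147} = -166990 + \frac{1}{501} \left(-46\right) = -166990 - \frac{46}{501} = - \frac{83662036}{501}$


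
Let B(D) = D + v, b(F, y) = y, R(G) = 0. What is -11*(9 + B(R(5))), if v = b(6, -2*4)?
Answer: -11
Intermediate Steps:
v = -8 (v = -2*4 = -8)
B(D) = -8 + D (B(D) = D - 8 = -8 + D)
-11*(9 + B(R(5))) = -11*(9 + (-8 + 0)) = -11*(9 - 8) = -11*1 = -11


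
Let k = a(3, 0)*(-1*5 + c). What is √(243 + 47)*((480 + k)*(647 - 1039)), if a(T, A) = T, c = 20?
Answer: -205800*√290 ≈ -3.5046e+6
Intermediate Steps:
k = 45 (k = 3*(-1*5 + 20) = 3*(-5 + 20) = 3*15 = 45)
√(243 + 47)*((480 + k)*(647 - 1039)) = √(243 + 47)*((480 + 45)*(647 - 1039)) = √290*(525*(-392)) = √290*(-205800) = -205800*√290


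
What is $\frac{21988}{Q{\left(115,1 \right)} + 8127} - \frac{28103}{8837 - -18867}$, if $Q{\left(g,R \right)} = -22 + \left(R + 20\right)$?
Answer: $\frac{796633}{470968} \approx 1.6915$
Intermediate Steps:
$Q{\left(g,R \right)} = -2 + R$ ($Q{\left(g,R \right)} = -22 + \left(20 + R\right) = -2 + R$)
$\frac{21988}{Q{\left(115,1 \right)} + 8127} - \frac{28103}{8837 - -18867} = \frac{21988}{\left(-2 + 1\right) + 8127} - \frac{28103}{8837 - -18867} = \frac{21988}{-1 + 8127} - \frac{28103}{8837 + 18867} = \frac{21988}{8126} - \frac{28103}{27704} = 21988 \cdot \frac{1}{8126} - \frac{28103}{27704} = \frac{46}{17} - \frac{28103}{27704} = \frac{796633}{470968}$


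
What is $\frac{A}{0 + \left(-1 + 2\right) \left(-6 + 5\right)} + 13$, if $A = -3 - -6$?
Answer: $10$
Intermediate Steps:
$A = 3$ ($A = -3 + 6 = 3$)
$\frac{A}{0 + \left(-1 + 2\right) \left(-6 + 5\right)} + 13 = \frac{3}{0 + \left(-1 + 2\right) \left(-6 + 5\right)} + 13 = \frac{3}{0 + 1 \left(-1\right)} + 13 = \frac{3}{0 - 1} + 13 = \frac{3}{-1} + 13 = 3 \left(-1\right) + 13 = -3 + 13 = 10$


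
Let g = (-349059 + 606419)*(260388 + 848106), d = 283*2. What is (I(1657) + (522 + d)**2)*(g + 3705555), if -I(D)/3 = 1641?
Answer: 336300799380575295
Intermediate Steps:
I(D) = -4923 (I(D) = -3*1641 = -4923)
d = 566
g = 285282015840 (g = 257360*1108494 = 285282015840)
(I(1657) + (522 + d)**2)*(g + 3705555) = (-4923 + (522 + 566)**2)*(285282015840 + 3705555) = (-4923 + 1088**2)*285285721395 = (-4923 + 1183744)*285285721395 = 1178821*285285721395 = 336300799380575295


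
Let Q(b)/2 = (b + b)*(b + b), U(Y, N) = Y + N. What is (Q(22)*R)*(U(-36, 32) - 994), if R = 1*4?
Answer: -15457024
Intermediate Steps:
U(Y, N) = N + Y
Q(b) = 8*b**2 (Q(b) = 2*((b + b)*(b + b)) = 2*((2*b)*(2*b)) = 2*(4*b**2) = 8*b**2)
R = 4
(Q(22)*R)*(U(-36, 32) - 994) = ((8*22**2)*4)*((32 - 36) - 994) = ((8*484)*4)*(-4 - 994) = (3872*4)*(-998) = 15488*(-998) = -15457024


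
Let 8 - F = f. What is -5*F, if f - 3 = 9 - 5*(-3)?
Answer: 95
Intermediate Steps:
f = 27 (f = 3 + (9 - 5*(-3)) = 3 + (9 + 15) = 3 + 24 = 27)
F = -19 (F = 8 - 1*27 = 8 - 27 = -19)
-5*F = -5*(-19) = 95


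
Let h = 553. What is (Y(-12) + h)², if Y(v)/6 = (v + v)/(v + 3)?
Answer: 323761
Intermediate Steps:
Y(v) = 12*v/(3 + v) (Y(v) = 6*((v + v)/(v + 3)) = 6*((2*v)/(3 + v)) = 6*(2*v/(3 + v)) = 12*v/(3 + v))
(Y(-12) + h)² = (12*(-12)/(3 - 12) + 553)² = (12*(-12)/(-9) + 553)² = (12*(-12)*(-⅑) + 553)² = (16 + 553)² = 569² = 323761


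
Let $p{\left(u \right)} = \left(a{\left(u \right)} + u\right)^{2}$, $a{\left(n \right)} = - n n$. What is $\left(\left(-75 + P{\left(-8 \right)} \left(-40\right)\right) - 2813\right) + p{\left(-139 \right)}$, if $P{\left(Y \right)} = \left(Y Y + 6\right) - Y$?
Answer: $378685592$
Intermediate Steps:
$a{\left(n \right)} = - n^{2}$
$p{\left(u \right)} = \left(u - u^{2}\right)^{2}$ ($p{\left(u \right)} = \left(- u^{2} + u\right)^{2} = \left(u - u^{2}\right)^{2}$)
$P{\left(Y \right)} = 6 + Y^{2} - Y$ ($P{\left(Y \right)} = \left(Y^{2} + 6\right) - Y = \left(6 + Y^{2}\right) - Y = 6 + Y^{2} - Y$)
$\left(\left(-75 + P{\left(-8 \right)} \left(-40\right)\right) - 2813\right) + p{\left(-139 \right)} = \left(\left(-75 + \left(6 + \left(-8\right)^{2} - -8\right) \left(-40\right)\right) - 2813\right) + \left(-139\right)^{2} \left(-1 - 139\right)^{2} = \left(\left(-75 + \left(6 + 64 + 8\right) \left(-40\right)\right) - 2813\right) + 19321 \left(-140\right)^{2} = \left(\left(-75 + 78 \left(-40\right)\right) - 2813\right) + 19321 \cdot 19600 = \left(\left(-75 - 3120\right) - 2813\right) + 378691600 = \left(-3195 - 2813\right) + 378691600 = -6008 + 378691600 = 378685592$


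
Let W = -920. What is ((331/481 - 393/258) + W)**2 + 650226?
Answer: 2563576059686281/1711145956 ≈ 1.4982e+6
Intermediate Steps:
((331/481 - 393/258) + W)**2 + 650226 = ((331/481 - 393/258) - 920)**2 + 650226 = ((331*(1/481) - 393*1/258) - 920)**2 + 650226 = ((331/481 - 131/86) - 920)**2 + 650226 = (-34545/41366 - 920)**2 + 650226 = (-38091265/41366)**2 + 650226 = 1450944469300225/1711145956 + 650226 = 2563576059686281/1711145956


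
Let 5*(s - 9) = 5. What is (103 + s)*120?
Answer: 13560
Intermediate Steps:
s = 10 (s = 9 + (⅕)*5 = 9 + 1 = 10)
(103 + s)*120 = (103 + 10)*120 = 113*120 = 13560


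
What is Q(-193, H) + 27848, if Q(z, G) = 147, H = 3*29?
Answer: 27995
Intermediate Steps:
H = 87
Q(-193, H) + 27848 = 147 + 27848 = 27995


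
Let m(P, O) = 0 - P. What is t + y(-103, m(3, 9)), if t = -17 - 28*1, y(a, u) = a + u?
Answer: -151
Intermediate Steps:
m(P, O) = -P
t = -45 (t = -17 - 28 = -45)
t + y(-103, m(3, 9)) = -45 + (-103 - 1*3) = -45 + (-103 - 3) = -45 - 106 = -151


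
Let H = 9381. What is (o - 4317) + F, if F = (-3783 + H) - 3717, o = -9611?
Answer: -12047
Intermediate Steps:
F = 1881 (F = (-3783 + 9381) - 3717 = 5598 - 3717 = 1881)
(o - 4317) + F = (-9611 - 4317) + 1881 = -13928 + 1881 = -12047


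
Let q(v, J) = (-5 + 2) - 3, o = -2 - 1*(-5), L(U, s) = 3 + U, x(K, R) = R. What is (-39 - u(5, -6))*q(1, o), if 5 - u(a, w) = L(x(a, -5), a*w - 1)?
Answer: 276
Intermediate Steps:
u(a, w) = 7 (u(a, w) = 5 - (3 - 5) = 5 - 1*(-2) = 5 + 2 = 7)
o = 3 (o = -2 + 5 = 3)
q(v, J) = -6 (q(v, J) = -3 - 3 = -6)
(-39 - u(5, -6))*q(1, o) = (-39 - 1*7)*(-6) = (-39 - 7)*(-6) = -46*(-6) = 276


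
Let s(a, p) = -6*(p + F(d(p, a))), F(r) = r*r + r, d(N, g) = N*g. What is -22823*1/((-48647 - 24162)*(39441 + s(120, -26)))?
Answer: -22823/4248265575147 ≈ -5.3723e-9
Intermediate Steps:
F(r) = r + r² (F(r) = r² + r = r + r²)
s(a, p) = -6*p - 6*a*p*(1 + a*p) (s(a, p) = -6*(p + (p*a)*(1 + p*a)) = -6*(p + (a*p)*(1 + a*p)) = -6*(p + a*p*(1 + a*p)) = -6*p - 6*a*p*(1 + a*p))
-22823*1/((-48647 - 24162)*(39441 + s(120, -26))) = -22823*1/((-48647 - 24162)*(39441 + 6*(-26)*(-1 - 1*120*(1 + 120*(-26))))) = -22823*(-1/(72809*(39441 + 6*(-26)*(-1 - 1*120*(1 - 3120))))) = -22823*(-1/(72809*(39441 + 6*(-26)*(-1 - 1*120*(-3119))))) = -22823*(-1/(72809*(39441 + 6*(-26)*(-1 + 374280)))) = -22823*(-1/(72809*(39441 + 6*(-26)*374279))) = -22823*(-1/(72809*(39441 - 58387524))) = -22823/((-58348083*(-72809))) = -22823/4248265575147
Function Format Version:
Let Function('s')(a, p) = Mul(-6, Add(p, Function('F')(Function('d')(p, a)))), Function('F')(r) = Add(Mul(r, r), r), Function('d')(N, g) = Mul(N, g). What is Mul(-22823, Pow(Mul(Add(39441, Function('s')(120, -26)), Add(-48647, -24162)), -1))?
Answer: Rational(-22823, 4248265575147) ≈ -5.3723e-9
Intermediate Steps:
Function('F')(r) = Add(r, Pow(r, 2)) (Function('F')(r) = Add(Pow(r, 2), r) = Add(r, Pow(r, 2)))
Function('s')(a, p) = Add(Mul(-6, p), Mul(-6, a, p, Add(1, Mul(a, p)))) (Function('s')(a, p) = Mul(-6, Add(p, Mul(Mul(p, a), Add(1, Mul(p, a))))) = Mul(-6, Add(p, Mul(Mul(a, p), Add(1, Mul(a, p))))) = Mul(-6, Add(p, Mul(a, p, Add(1, Mul(a, p))))) = Add(Mul(-6, p), Mul(-6, a, p, Add(1, Mul(a, p)))))
Mul(-22823, Pow(Mul(Add(39441, Function('s')(120, -26)), Add(-48647, -24162)), -1)) = Mul(-22823, Pow(Mul(Add(39441, Mul(6, -26, Add(-1, Mul(-1, 120, Add(1, Mul(120, -26)))))), Add(-48647, -24162)), -1)) = Mul(-22823, Pow(Mul(Add(39441, Mul(6, -26, Add(-1, Mul(-1, 120, Add(1, -3120))))), -72809), -1)) = Mul(-22823, Pow(Mul(Add(39441, Mul(6, -26, Add(-1, Mul(-1, 120, -3119)))), -72809), -1)) = Mul(-22823, Pow(Mul(Add(39441, Mul(6, -26, Add(-1, 374280))), -72809), -1)) = Mul(-22823, Pow(Mul(Add(39441, Mul(6, -26, 374279)), -72809), -1)) = Mul(-22823, Pow(Mul(Add(39441, -58387524), -72809), -1)) = Mul(-22823, Pow(Mul(-58348083, -72809), -1)) = Mul(-22823, Pow(4248265575147, -1)) = Mul(-22823, Rational(1, 4248265575147)) = Rational(-22823, 4248265575147)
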